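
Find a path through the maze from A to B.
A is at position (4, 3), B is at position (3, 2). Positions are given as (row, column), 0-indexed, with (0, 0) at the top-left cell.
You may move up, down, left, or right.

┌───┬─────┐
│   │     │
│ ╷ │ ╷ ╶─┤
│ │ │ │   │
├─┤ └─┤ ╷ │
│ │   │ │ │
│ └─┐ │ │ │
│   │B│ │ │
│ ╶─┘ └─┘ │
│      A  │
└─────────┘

Finding the shortest path from (4, 3) to (3, 2):
Path length: 2 steps
Directions: left → up

Solution:

┌───┬─────┐
│   │     │
│ ╷ │ ╷ ╶─┤
│ │ │ │   │
├─┤ └─┤ ╷ │
│ │   │ │ │
│ └─┐ │ │ │
│   │B│ │ │
│ ╶─┘ └─┘ │
│    ↑ A  │
└─────────┘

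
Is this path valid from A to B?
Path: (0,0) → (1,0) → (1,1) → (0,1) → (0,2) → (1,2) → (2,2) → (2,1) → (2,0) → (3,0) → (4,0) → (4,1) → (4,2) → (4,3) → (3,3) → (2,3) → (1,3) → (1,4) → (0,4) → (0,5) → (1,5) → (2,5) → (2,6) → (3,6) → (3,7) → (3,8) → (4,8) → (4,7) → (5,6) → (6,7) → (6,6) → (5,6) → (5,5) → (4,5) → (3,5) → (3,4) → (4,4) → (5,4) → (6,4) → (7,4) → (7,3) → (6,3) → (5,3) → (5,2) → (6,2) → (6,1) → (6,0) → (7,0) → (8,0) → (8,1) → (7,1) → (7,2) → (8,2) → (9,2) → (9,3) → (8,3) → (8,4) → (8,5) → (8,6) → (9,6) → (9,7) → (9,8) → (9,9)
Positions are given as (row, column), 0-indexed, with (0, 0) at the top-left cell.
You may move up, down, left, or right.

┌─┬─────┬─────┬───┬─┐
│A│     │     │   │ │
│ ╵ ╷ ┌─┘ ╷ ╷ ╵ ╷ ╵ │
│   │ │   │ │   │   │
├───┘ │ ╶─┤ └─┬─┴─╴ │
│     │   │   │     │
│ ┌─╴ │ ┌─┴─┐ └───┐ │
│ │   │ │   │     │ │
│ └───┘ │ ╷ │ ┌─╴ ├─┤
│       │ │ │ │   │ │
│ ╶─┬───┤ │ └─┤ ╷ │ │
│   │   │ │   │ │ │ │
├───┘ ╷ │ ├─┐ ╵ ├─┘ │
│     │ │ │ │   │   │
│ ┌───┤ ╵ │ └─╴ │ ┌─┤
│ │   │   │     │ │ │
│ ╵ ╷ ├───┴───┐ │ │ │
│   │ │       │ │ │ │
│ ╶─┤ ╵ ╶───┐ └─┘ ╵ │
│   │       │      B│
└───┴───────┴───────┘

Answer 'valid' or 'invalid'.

Checking path validity:
Result: Invalid move at step 28: cannot move from (4, 7) to (5, 6).

invalid

Correct solution:

┌─┬─────┬─────┬───┬─┐
│A│↱ ↓  │↱ ↓  │   │ │
│ ╵ ╷ ┌─┘ ╷ ╷ ╵ ╷ ╵ │
│↳ ↑│↓│↱ ↑│↓│   │   │
├───┘ │ ╶─┤ └─┬─┴─╴ │
│↓ ← ↲│↑  │↳ ↓│     │
│ ┌─╴ │ ┌─┴─┐ └───┐ │
│↓│   │↑│↓ ↰│↳ → ↓│ │
│ └───┘ │ ╷ │ ┌─╴ ├─┤
│↳ → → ↑│↓│↑│ │↓ ↲│ │
│ ╶─┬───┤ │ └─┤ ╷ │ │
│   │↓ ↰│↓│↑ ↰│↓│ │ │
├───┘ ╷ │ ├─┐ ╵ ├─┘ │
│↓ ← ↲│↑│↓│ │↑ ↲│   │
│ ┌───┤ ╵ │ └─╴ │ ┌─┤
│↓│↱ ↓│↑ ↲│     │ │ │
│ ╵ ╷ ├───┴───┐ │ │ │
│↳ ↑│↓│↱ → → ↓│ │ │ │
│ ╶─┤ ╵ ╶───┐ └─┘ ╵ │
│   │↳ ↑    │↳ → → B│
└───┴───────┴───────┘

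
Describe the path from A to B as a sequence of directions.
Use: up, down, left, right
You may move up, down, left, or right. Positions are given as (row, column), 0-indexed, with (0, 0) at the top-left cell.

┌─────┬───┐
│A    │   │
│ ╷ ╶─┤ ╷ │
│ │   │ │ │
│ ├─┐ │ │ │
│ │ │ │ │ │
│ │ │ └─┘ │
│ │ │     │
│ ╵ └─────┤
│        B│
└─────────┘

Finding the path and converting it to directions:
Path through cells: (0,0) → (1,0) → (2,0) → (3,0) → (4,0) → (4,1) → (4,2) → (4,3) → (4,4)
Directions: down, down, down, down, right, right, right, right

Solution:

┌─────┬───┐
│A    │   │
│ ╷ ╶─┤ ╷ │
│↓│   │ │ │
│ ├─┐ │ │ │
│↓│ │ │ │ │
│ │ │ └─┘ │
│↓│ │     │
│ ╵ └─────┤
│↳ → → → B│
└─────────┘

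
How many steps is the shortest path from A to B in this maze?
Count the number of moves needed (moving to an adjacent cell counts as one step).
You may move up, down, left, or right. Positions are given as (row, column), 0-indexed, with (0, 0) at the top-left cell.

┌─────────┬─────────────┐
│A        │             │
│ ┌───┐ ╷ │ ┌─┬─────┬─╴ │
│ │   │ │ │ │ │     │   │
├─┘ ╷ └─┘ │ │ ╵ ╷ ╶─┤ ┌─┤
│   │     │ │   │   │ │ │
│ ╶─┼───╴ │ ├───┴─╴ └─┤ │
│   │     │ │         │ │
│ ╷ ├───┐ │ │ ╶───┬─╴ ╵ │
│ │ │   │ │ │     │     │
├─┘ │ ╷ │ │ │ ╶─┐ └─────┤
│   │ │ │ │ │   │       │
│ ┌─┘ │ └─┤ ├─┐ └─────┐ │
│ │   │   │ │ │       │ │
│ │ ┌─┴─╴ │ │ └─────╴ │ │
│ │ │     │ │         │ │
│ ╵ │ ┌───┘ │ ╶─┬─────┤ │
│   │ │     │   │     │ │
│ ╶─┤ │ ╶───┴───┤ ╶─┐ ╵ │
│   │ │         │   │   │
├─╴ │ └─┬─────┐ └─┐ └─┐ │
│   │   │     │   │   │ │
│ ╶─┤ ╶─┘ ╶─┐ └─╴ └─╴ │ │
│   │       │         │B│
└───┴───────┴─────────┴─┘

Using BFS to find shortest path:
Start: (0, 0), End: (11, 11)
Path found:
(0,0) → (0,1) → (0,2) → (0,3) → (0,4) → (1,4) → (2,4) → (2,3) → (2,2) → (1,2) → (1,1) → (2,1) → (2,0) → (3,0) → (3,1) → (4,1) → (5,1) → (5,0) → (6,0) → (7,0) → (8,0) → (8,1) → (7,1) → (6,1) → (6,2) → (5,2) → (4,2) → (4,3) → (5,3) → (6,3) → (6,4) → (7,4) → (7,3) → (7,2) → (8,2) → (9,2) → (10,2) → (11,2) → (11,3) → (11,4) → (10,4) → (10,5) → (10,6) → (11,6) → (11,7) → (11,8) → (11,9) → (11,10) → (10,10) → (10,9) → (9,9) → (9,8) → (8,8) → (8,9) → (8,10) → (9,10) → (9,11) → (10,11) → (11,11)
Number of steps: 58

Solution:

┌─────────┬─────────────┐
│A → → → ↓│             │
│ ┌───┐ ╷ │ ┌─┬─────┬─╴ │
│ │↓ ↰│ │↓│ │ │     │   │
├─┘ ╷ └─┘ │ │ ╵ ╷ ╶─┤ ┌─┤
│↓ ↲│↑ ← ↲│ │   │   │ │ │
│ ╶─┼───╴ │ ├───┴─╴ └─┤ │
│↳ ↓│     │ │         │ │
│ ╷ ├───┐ │ │ ╶───┬─╴ ╵ │
│ │↓│↱ ↓│ │ │     │     │
├─┘ │ ╷ │ │ │ ╶─┐ └─────┤
│↓ ↲│↑│↓│ │ │   │       │
│ ┌─┘ │ └─┤ ├─┐ └─────┐ │
│↓│↱ ↑│↳ ↓│ │ │       │ │
│ │ ┌─┴─╴ │ │ └─────╴ │ │
│↓│↑│↓ ← ↲│ │         │ │
│ ╵ │ ┌───┘ │ ╶─┬─────┤ │
│↳ ↑│↓│     │   │↱ → ↓│ │
│ ╶─┤ │ ╶───┴───┤ ╶─┐ ╵ │
│   │↓│         │↑ ↰│↳ ↓│
├─╴ │ └─┬─────┐ └─┐ └─┐ │
│   │↓  │↱ → ↓│   │↑ ↰│↓│
│ ╶─┤ ╶─┘ ╶─┐ └─╴ └─╴ │ │
│   │↳ → ↑  │↳ → → → ↑│B│
└───┴───────┴─────────┴─┘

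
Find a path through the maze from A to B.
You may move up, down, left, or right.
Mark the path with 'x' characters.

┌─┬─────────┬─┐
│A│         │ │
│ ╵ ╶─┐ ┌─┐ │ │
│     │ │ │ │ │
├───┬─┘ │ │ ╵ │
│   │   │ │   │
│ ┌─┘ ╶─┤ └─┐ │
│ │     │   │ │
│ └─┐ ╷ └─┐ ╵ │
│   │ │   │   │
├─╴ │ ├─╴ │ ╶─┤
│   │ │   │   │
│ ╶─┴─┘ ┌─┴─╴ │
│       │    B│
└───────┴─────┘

Finding the shortest path through the maze:
Path length: 16 steps
Directions: down → right → up → right → right → right → right → down → down → right → down → down → left → down → right → down

Solution:

┌─┬─────────┬─┐
│A│x x x x x│ │
│ ╵ ╶─┐ ┌─┐ │ │
│x x  │ │ │x│ │
├───┬─┘ │ │ ╵ │
│   │   │ │x x│
│ ┌─┘ ╶─┤ └─┐ │
│ │     │   │x│
│ └─┐ ╷ └─┐ ╵ │
│   │ │   │x x│
├─╴ │ ├─╴ │ ╶─┤
│   │ │   │x x│
│ ╶─┴─┘ ┌─┴─╴ │
│       │    B│
└───────┴─────┘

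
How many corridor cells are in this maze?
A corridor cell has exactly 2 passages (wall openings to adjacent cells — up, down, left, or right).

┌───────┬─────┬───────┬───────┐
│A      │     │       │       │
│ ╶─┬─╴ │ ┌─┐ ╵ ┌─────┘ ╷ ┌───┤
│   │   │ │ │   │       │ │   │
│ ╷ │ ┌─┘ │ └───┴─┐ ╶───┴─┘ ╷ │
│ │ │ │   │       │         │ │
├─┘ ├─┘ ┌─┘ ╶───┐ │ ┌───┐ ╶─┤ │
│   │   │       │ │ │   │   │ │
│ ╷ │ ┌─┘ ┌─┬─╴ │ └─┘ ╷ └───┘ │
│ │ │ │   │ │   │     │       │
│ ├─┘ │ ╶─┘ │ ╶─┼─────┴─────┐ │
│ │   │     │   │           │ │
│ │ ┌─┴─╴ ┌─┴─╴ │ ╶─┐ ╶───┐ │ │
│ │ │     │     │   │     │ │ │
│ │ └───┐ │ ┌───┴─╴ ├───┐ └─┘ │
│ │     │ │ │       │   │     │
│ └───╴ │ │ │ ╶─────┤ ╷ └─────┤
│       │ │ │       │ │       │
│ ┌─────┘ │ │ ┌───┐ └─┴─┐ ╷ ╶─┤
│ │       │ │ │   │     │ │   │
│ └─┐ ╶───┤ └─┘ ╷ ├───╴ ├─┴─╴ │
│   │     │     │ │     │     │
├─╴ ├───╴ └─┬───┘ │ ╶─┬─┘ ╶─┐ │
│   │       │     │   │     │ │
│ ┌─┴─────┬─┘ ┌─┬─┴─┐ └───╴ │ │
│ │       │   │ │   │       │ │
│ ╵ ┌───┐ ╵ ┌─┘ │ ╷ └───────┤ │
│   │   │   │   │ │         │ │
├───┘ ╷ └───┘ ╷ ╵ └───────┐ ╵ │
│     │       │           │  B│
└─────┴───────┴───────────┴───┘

Counting cells with exactly 2 passages:
Total corridor cells: 179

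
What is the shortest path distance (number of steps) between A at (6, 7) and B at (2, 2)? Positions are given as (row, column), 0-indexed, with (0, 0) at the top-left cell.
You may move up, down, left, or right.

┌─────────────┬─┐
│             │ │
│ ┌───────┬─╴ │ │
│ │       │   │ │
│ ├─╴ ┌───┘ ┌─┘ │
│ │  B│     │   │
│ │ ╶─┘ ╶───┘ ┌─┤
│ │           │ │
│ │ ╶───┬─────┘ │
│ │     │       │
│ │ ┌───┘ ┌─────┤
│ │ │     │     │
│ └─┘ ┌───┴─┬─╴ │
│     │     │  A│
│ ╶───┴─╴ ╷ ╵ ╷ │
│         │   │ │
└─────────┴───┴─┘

Finding path from (6, 7) to (2, 2):
Path: (6,7) → (6,6) → (7,6) → (7,5) → (6,5) → (6,4) → (7,4) → (7,3) → (7,2) → (7,1) → (7,0) → (6,0) → (5,0) → (4,0) → (3,0) → (2,0) → (1,0) → (0,0) → (0,1) → (0,2) → (0,3) → (0,4) → (0,5) → (0,6) → (1,6) → (1,5) → (2,5) → (2,4) → (2,3) → (3,3) → (3,2) → (3,1) → (2,1) → (2,2)
Distance: 33 steps

Solution:

┌─────────────┬─┐
│↱ → → → → → ↓│ │
│ ┌───────┬─╴ │ │
│↑│       │↓ ↲│ │
│ ├─╴ ┌───┘ ┌─┘ │
│↑│↱ B│↓ ← ↲│   │
│ │ ╶─┘ ╶───┘ ┌─┤
│↑│↑ ← ↲      │ │
│ │ ╶───┬─────┘ │
│↑│     │       │
│ │ ┌───┘ ┌─────┤
│↑│ │     │     │
│ └─┘ ┌───┴─┬─╴ │
│↑    │  ↓ ↰│↓ A│
│ ╶───┴─╴ ╷ ╵ ╷ │
│↑ ← ← ← ↲│↑ ↲│ │
└─────────┴───┴─┘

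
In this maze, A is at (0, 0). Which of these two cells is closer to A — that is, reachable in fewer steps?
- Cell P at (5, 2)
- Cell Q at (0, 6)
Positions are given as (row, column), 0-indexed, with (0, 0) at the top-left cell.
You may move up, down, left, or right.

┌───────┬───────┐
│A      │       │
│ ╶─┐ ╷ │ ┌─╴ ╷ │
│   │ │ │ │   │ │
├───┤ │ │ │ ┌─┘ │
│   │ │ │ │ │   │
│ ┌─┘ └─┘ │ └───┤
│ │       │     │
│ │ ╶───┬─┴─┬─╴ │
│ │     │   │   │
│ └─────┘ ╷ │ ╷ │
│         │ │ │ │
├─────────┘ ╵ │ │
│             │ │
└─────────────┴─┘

Shortest path A → P at (5, 2): 29 steps
Shortest path A → Q at (0, 6): 12 steps

Q is closer (12 steps vs 29 steps).

Path to P:

┌───────┬───────┐
│A → ↓  │↱ → ↓  │
│ ╶─┐ ╷ │ ┌─╴ ╷ │
│   │↓│ │↑│↓ ↲│ │
├───┤ │ │ │ ┌─┘ │
│   │↓│ │↑│↓│   │
│ ┌─┘ └─┘ │ └───┤
│ │  ↳ → ↑│↳ → ↓│
│ │ ╶───┬─┴─┬─╴ │
│ │     │↓ ↰│↓ ↲│
│ └─────┘ ╷ │ ╷ │
│    P ← ↲│↑│↓│ │
├─────────┘ ╵ │ │
│          ↑ ↲│ │
└─────────────┴─┘

Path to Q:

┌───────┬───────┐
│A → ↓  │↱ → Q  │
│ ╶─┐ ╷ │ ┌─╴ ╷ │
│   │↓│ │↑│   │ │
├───┤ │ │ │ ┌─┘ │
│   │↓│ │↑│ │   │
│ ┌─┘ └─┘ │ └───┤
│ │  ↳ → ↑│     │
│ │ ╶───┬─┴─┬─╴ │
│ │     │   │   │
│ └─────┘ ╷ │ ╷ │
│         │ │ │ │
├─────────┘ ╵ │ │
│             │ │
└─────────────┴─┘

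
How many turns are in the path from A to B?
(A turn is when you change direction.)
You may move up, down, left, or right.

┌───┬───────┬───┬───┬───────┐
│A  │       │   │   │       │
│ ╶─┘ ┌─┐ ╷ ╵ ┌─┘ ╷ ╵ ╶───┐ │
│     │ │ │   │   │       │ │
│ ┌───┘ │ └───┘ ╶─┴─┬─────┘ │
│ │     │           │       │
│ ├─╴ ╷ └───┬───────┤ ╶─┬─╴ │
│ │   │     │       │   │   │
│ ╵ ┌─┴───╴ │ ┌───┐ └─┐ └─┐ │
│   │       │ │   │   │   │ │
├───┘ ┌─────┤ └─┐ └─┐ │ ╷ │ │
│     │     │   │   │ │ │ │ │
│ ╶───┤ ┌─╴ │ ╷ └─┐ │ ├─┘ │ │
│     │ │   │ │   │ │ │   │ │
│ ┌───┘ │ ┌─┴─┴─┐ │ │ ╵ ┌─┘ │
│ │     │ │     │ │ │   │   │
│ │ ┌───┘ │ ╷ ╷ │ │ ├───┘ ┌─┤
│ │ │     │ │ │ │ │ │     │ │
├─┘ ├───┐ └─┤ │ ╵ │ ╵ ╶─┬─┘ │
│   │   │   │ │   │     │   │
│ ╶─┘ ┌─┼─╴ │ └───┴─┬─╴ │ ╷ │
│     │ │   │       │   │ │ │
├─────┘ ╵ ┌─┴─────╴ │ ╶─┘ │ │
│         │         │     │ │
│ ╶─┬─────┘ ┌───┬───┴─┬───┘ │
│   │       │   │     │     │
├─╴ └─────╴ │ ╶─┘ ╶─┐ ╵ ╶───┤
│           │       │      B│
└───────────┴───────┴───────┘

Directions: down, right, right, up, right, right, down, down, right, right, right, up, right, up, right, down, right, up, right, right, right, down, down, down, down, down, down, down, left, down, left, left, down, right, down, left, down, right, right, up, up, right, down, down, down, left, left, down, right, right
Number of turns: 29

Solution:

┌───┬───────┬───┬───┬───────┐
│A  │↱ → ↓  │   │↱ ↓│↱ → → ↓│
│ ╶─┘ ┌─┐ ╷ ╵ ┌─┘ ╷ ╵ ╶───┐ │
│↳ → ↑│ │↓│   │↱ ↑│↳ ↑    │↓│
│ ┌───┘ │ └───┘ ╶─┴─┬─────┘ │
│ │     │↳ → → ↑    │      ↓│
│ ├─╴ ╷ └───┬───────┤ ╶─┬─╴ │
│ │   │     │       │   │  ↓│
│ ╵ ┌─┴───╴ │ ┌───┐ └─┐ └─┐ │
│   │       │ │   │   │   │↓│
├───┘ ┌─────┤ └─┐ └─┐ │ ╷ │ │
│     │     │   │   │ │ │ │↓│
│ ╶───┤ ┌─╴ │ ╷ └─┐ │ ├─┘ │ │
│     │ │   │ │   │ │ │   │↓│
│ ┌───┘ │ ┌─┴─┴─┐ │ │ ╵ ┌─┘ │
│ │     │ │     │ │ │   │↓ ↲│
│ │ ┌───┘ │ ╷ ╷ │ │ ├───┘ ┌─┤
│ │ │     │ │ │ │ │ │↓ ← ↲│ │
├─┘ ├───┐ └─┤ │ ╵ │ ╵ ╶─┬─┘ │
│   │   │   │ │   │  ↳ ↓│↱ ↓│
│ ╶─┘ ┌─┼─╴ │ └───┴─┬─╴ │ ╷ │
│     │ │   │       │↓ ↲│↑│↓│
├─────┘ ╵ ┌─┴─────╴ │ ╶─┘ │ │
│         │         │↳ → ↑│↓│
│ ╶─┬─────┘ ┌───┬───┴─┬───┘ │
│   │       │   │     │↓ ← ↲│
├─╴ └─────╴ │ ╶─┘ ╶─┐ ╵ ╶───┤
│           │       │  ↳ → B│
└───────────┴───────┴───────┘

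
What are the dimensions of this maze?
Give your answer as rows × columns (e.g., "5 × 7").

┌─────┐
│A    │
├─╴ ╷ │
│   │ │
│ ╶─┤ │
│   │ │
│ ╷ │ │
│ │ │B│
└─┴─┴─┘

Counting the maze dimensions:
Rows (vertical): 4
Columns (horizontal): 3
Dimensions: 4 × 3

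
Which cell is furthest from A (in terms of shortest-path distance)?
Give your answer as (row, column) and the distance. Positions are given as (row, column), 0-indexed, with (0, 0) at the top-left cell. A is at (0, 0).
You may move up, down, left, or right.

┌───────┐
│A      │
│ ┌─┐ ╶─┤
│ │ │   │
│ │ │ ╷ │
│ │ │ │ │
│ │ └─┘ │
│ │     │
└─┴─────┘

Computing BFS distances from A to all cells:
Furthest cell: (1, 1)
Distance: 10 steps

Path from A to the furthest cell:

┌───────┐
│A → ↓  │
│ ┌─┐ ╶─┤
│ │B│↳ ↓│
│ │ │ ╷ │
│ │↑│ │↓│
│ │ └─┘ │
│ │↑ ← ↲│
└─┴─────┘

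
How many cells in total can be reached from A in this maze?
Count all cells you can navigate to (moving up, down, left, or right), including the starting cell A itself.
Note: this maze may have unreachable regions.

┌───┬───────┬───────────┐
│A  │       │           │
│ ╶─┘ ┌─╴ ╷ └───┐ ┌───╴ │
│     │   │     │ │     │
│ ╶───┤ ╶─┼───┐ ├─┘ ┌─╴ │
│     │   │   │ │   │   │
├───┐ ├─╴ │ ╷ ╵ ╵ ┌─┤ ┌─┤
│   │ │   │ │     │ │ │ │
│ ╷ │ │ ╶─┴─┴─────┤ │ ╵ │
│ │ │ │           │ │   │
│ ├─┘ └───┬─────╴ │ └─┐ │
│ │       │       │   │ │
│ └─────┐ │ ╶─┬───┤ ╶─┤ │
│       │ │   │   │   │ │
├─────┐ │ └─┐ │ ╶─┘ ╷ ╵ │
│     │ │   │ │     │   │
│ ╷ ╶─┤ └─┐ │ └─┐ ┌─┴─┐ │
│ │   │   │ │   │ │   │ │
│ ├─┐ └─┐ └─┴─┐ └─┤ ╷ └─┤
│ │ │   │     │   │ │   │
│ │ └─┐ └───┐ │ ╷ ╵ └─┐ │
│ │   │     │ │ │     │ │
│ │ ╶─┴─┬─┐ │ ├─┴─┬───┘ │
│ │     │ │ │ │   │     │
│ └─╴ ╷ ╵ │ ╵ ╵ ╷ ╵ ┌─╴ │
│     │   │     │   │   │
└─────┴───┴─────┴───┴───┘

Using BFS/flood-fill to find all reachable cells from A:
Maze size: 13 × 12 = 156 total cells
All cells are reachable — the maze is fully connected.
Reachable cells: 156

Reachable region (· marks reachable cells):

┌───┬───────┬───────────┐
│A ·│· · · ·│· · · · · ·│
│ ╶─┘ ┌─╴ ╷ └───┐ ┌───╴ │
│· · ·│· ·│· · ·│·│· · ·│
│ ╶───┤ ╶─┼───┐ ├─┘ ┌─╴ │
│· · ·│· ·│· ·│·│· ·│· ·│
├───┐ ├─╴ │ ╷ ╵ ╵ ┌─┤ ┌─┤
│· ·│·│· ·│·│· · ·│·│·│·│
│ ╷ │ │ ╶─┴─┴─────┤ │ ╵ │
│·│·│·│· · · · · ·│·│· ·│
│ ├─┘ └───┬─────╴ │ └─┐ │
│·│· · · ·│· · · ·│· ·│·│
│ └─────┐ │ ╶─┬───┤ ╶─┤ │
│· · · ·│·│· ·│· ·│· ·│·│
├─────┐ │ └─┐ │ ╶─┘ ╷ ╵ │
│· · ·│·│· ·│·│· · ·│· ·│
│ ╷ ╶─┤ └─┐ │ └─┐ ┌─┴─┐ │
│·│· ·│· ·│·│· ·│·│· ·│·│
│ ├─┐ └─┐ └─┴─┐ └─┤ ╷ └─┤
│·│·│· ·│· · ·│· ·│·│· ·│
│ │ └─┐ └───┐ │ ╷ ╵ └─┐ │
│·│· ·│· · ·│·│·│· · ·│·│
│ │ ╶─┴─┬─┐ │ ├─┴─┬───┘ │
│·│· · ·│·│·│·│· ·│· · ·│
│ └─╴ ╷ ╵ │ ╵ ╵ ╷ ╵ ┌─╴ │
│· · ·│· ·│· · ·│· ·│· ·│
└─────┴───┴─────┴───┴───┘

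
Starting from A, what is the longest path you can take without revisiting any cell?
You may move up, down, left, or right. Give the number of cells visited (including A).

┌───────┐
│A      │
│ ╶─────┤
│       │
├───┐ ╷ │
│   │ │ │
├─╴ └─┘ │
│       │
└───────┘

Finding longest simple path using DFS:
Start: (0, 0)
Longest path visits 11 cells
Path: A → down → right → right → right → down → down → left → left → up → left

Solution:

┌───────┐
│A      │
│ ╶─────┤
│↳ → → ↓│
├───┐ ╷ │
│B ↰│ │↓│
├─╴ └─┘ │
│  ↑ ← ↲│
└───────┘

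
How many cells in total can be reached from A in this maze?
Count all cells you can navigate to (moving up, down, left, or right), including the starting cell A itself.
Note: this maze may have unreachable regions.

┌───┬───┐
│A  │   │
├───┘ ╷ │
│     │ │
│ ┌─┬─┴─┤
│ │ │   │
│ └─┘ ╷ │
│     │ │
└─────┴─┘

Using BFS/flood-fill to find all reachable cells from A:
Maze size: 4 × 4 = 16 total cells
14 cell(s) are walled off and cannot be reached from A.
Reachable cells: 2

Reachable region (· marks reachable cells):

┌───┬───┐
│A ·│   │
├───┘ ╷ │
│     │ │
│ ┌─┬─┴─┤
│ │ │   │
│ └─┘ ╷ │
│     │ │
└─────┴─┘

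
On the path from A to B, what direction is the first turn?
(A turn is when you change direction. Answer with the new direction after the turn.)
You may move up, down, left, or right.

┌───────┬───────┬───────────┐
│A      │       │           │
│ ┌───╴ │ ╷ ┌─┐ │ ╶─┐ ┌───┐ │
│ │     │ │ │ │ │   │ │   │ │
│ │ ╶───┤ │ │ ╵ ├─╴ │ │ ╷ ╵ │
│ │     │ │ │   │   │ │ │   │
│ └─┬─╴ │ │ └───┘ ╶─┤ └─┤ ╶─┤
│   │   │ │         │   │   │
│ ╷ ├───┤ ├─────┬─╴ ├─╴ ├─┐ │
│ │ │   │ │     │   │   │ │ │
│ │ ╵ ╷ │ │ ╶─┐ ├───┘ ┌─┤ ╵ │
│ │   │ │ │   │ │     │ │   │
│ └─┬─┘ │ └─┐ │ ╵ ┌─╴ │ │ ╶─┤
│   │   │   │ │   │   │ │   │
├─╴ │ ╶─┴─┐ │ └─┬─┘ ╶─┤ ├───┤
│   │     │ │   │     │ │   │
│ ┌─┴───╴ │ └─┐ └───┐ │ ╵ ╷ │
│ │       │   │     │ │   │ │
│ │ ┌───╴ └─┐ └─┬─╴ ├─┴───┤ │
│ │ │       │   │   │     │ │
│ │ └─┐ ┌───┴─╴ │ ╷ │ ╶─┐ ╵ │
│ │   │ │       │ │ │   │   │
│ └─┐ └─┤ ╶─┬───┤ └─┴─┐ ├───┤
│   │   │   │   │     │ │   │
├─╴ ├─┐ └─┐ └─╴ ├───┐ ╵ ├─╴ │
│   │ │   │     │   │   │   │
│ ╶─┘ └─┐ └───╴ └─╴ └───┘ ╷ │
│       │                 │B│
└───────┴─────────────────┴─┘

Directions: down, down, down, right, down, down, right, up, right, down, down, left, down, right, right, down, left, left, left, down, down, right, down, right, down, right, down, right, right, right, right, right, right, right, right, up, right, down
First turn direction: right

Solution:

┌───────┬───────┬───────────┐
│A      │       │           │
│ ┌───╴ │ ╷ ┌─┐ │ ╶─┐ ┌───┐ │
│↓│     │ │ │ │ │   │ │   │ │
│ │ ╶───┤ │ │ ╵ ├─╴ │ │ ╷ ╵ │
│↓│     │ │ │   │   │ │ │   │
│ └─┬─╴ │ │ └───┘ ╶─┤ └─┤ ╶─┤
│↳ ↓│   │ │         │   │   │
│ ╷ ├───┤ ├─────┬─╴ ├─╴ ├─┐ │
│ │↓│↱ ↓│ │     │   │   │ │ │
│ │ ╵ ╷ │ │ ╶─┐ ├───┘ ┌─┤ ╵ │
│ │↳ ↑│↓│ │   │ │     │ │   │
│ └─┬─┘ │ └─┐ │ ╵ ┌─╴ │ │ ╶─┤
│   │↓ ↲│   │ │   │   │ │   │
├─╴ │ ╶─┴─┐ │ └─┬─┘ ╶─┤ ├───┤
│   │↳ → ↓│ │   │     │ │   │
│ ┌─┴───╴ │ └─┐ └───┐ │ ╵ ╷ │
│ │↓ ← ← ↲│   │     │ │   │ │
│ │ ┌───╴ └─┐ └─┬─╴ ├─┴───┤ │
│ │↓│       │   │   │     │ │
│ │ └─┐ ┌───┴─╴ │ ╷ │ ╶─┐ ╵ │
│ │↳ ↓│ │       │ │ │   │   │
│ └─┐ └─┤ ╶─┬───┤ └─┴─┐ ├───┤
│   │↳ ↓│   │   │     │ │   │
├─╴ ├─┐ └─┐ └─╴ ├───┐ ╵ ├─╴ │
│   │ │↳ ↓│     │   │   │↱ ↓│
│ ╶─┘ └─┐ └───╴ └─╴ └───┘ ╷ │
│       │↳ → → → → → → → ↑│B│
└───────┴─────────────────┴─┘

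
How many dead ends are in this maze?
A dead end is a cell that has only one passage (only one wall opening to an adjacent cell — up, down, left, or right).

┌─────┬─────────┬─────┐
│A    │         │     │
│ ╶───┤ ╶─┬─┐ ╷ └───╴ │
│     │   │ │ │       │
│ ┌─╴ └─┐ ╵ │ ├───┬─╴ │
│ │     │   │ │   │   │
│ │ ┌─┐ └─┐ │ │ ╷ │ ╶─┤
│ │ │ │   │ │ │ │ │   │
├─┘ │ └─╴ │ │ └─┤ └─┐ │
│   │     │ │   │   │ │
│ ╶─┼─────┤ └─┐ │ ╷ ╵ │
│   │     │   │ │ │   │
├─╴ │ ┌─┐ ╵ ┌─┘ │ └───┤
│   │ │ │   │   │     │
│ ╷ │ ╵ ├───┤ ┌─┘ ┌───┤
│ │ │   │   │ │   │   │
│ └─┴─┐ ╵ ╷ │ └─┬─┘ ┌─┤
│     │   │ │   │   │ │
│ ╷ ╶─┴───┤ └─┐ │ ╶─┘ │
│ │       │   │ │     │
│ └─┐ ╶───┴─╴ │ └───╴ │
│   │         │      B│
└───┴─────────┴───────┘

Checking each cell for number of passages:

Dead ends found at positions:
  (0, 2)
  (0, 8)
  (1, 5)
  (3, 0)
  (3, 2)
  (3, 7)
  (5, 6)
  (6, 3)
  (6, 10)
  (7, 1)
  (7, 7)
  (7, 10)
  (8, 2)
  (8, 10)
  (9, 4)
  (10, 1)
Total dead ends: 16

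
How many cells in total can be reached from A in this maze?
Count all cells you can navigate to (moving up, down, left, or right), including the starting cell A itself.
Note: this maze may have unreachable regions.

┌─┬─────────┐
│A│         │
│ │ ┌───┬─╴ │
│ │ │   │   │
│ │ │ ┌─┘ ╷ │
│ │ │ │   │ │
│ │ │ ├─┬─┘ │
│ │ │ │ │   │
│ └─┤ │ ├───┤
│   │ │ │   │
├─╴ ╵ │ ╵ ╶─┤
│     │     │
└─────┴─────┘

Using BFS/flood-fill to find all reachable cells from A:
Maze size: 6 × 6 = 36 total cells
22 cell(s) are walled off and cannot be reached from A.
Reachable cells: 14

Reachable region (· marks reachable cells):

┌─┬─────────┐
│A│         │
│ │ ┌───┬─╴ │
│·│ │· ·│   │
│ │ │ ┌─┘ ╷ │
│·│ │·│   │ │
│ │ │ ├─┬─┘ │
│·│ │·│ │   │
│ └─┤ │ ├───┤
│· ·│·│ │   │
├─╴ ╵ │ ╵ ╶─┤
│· · ·│     │
└─────┴─────┘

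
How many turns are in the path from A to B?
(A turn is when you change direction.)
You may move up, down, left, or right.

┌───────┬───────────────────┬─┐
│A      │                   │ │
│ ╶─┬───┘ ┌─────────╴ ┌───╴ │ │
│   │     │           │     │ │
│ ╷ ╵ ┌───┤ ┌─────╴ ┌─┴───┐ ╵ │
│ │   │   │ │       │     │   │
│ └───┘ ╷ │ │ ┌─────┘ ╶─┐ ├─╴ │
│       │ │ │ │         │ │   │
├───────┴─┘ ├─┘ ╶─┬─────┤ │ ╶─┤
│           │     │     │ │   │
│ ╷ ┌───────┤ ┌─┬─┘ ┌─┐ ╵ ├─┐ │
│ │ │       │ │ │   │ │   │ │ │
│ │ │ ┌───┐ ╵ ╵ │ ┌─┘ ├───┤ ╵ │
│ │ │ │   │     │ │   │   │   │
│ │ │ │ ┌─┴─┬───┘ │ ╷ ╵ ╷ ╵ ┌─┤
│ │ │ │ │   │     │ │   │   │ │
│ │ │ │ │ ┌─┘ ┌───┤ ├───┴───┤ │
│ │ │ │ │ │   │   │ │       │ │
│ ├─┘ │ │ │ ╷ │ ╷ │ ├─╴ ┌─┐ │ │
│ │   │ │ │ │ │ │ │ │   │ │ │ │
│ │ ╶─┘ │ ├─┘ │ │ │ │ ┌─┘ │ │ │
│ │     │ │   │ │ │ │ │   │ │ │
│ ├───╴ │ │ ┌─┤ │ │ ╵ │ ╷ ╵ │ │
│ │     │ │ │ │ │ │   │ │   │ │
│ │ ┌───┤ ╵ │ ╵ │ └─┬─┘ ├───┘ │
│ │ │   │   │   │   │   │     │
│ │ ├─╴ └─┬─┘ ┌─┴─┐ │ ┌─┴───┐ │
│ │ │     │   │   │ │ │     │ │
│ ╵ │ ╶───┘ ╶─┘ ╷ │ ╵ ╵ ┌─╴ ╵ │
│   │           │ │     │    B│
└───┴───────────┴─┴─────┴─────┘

Directions: down, right, down, right, up, right, right, up, right, right, right, right, right, right, right, right, right, down, down, right, down, left, down, right, down, down, left, down, left, up, left, down, left, up, left, down, down, down, down, down, right, up, up, right, up, right, right, down, down, down, left, up, left, down, down, left, down, down, right, up, right, right, down, right
Number of turns: 41

Solution:

┌───────┬───────────────────┬─┐
│A      │↱ → → → → → → → → ↓│ │
│ ╶─┬───┘ ┌─────────╴ ┌───╴ │ │
│↳ ↓│↱ → ↑│           │    ↓│ │
│ ╷ ╵ ┌───┤ ┌─────╴ ┌─┴───┐ ╵ │
│ │↳ ↑│   │ │       │     │↳ ↓│
│ └───┘ ╷ │ │ ┌─────┘ ╶─┐ ├─╴ │
│       │ │ │ │         │ │↓ ↲│
├───────┴─┘ ├─┘ ╶─┬─────┤ │ ╶─┤
│           │     │     │ │↳ ↓│
│ ╷ ┌───────┤ ┌─┬─┘ ┌─┐ ╵ ├─┐ │
│ │ │       │ │ │   │ │   │ │↓│
│ │ │ ┌───┐ ╵ ╵ │ ┌─┘ ├───┤ ╵ │
│ │ │ │   │     │ │↓ ↰│↓ ↰│↓ ↲│
│ │ │ │ ┌─┴─┬───┘ │ ╷ ╵ ╷ ╵ ┌─┤
│ │ │ │ │   │     │↓│↑ ↲│↑ ↲│ │
│ │ │ │ │ ┌─┘ ┌───┤ ├───┴───┤ │
│ │ │ │ │ │   │   │↓│  ↱ → ↓│ │
│ ├─┘ │ │ │ ╷ │ ╷ │ ├─╴ ┌─┐ │ │
│ │   │ │ │ │ │ │ │↓│↱ ↑│ │↓│ │
│ │ ╶─┘ │ ├─┘ │ │ │ │ ┌─┘ │ │ │
│ │     │ │   │ │ │↓│↑│↓ ↰│↓│ │
│ ├───╴ │ │ ┌─┤ │ │ ╵ │ ╷ ╵ │ │
│ │     │ │ │ │ │ │↳ ↑│↓│↑ ↲│ │
│ │ ┌───┤ ╵ │ ╵ │ └─┬─┘ ├───┘ │
│ │ │   │   │   │   │↓ ↲│     │
│ │ ├─╴ └─┬─┘ ┌─┴─┐ │ ┌─┴───┐ │
│ │ │     │   │   │ │↓│↱ → ↓│ │
│ ╵ │ ╶───┘ ╶─┘ ╷ │ ╵ ╵ ┌─╴ ╵ │
│   │           │ │  ↳ ↑│  ↳ B│
└───┴───────────┴─┴─────┴─────┘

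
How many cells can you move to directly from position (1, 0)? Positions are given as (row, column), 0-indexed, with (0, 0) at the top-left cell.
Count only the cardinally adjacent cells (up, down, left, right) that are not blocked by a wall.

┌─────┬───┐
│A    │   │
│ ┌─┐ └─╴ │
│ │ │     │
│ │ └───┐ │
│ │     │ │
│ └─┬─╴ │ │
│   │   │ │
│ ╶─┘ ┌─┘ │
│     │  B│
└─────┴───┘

Checking passable neighbors of (1, 0):
Neighbors: (0, 0), (2, 0)
Count: 2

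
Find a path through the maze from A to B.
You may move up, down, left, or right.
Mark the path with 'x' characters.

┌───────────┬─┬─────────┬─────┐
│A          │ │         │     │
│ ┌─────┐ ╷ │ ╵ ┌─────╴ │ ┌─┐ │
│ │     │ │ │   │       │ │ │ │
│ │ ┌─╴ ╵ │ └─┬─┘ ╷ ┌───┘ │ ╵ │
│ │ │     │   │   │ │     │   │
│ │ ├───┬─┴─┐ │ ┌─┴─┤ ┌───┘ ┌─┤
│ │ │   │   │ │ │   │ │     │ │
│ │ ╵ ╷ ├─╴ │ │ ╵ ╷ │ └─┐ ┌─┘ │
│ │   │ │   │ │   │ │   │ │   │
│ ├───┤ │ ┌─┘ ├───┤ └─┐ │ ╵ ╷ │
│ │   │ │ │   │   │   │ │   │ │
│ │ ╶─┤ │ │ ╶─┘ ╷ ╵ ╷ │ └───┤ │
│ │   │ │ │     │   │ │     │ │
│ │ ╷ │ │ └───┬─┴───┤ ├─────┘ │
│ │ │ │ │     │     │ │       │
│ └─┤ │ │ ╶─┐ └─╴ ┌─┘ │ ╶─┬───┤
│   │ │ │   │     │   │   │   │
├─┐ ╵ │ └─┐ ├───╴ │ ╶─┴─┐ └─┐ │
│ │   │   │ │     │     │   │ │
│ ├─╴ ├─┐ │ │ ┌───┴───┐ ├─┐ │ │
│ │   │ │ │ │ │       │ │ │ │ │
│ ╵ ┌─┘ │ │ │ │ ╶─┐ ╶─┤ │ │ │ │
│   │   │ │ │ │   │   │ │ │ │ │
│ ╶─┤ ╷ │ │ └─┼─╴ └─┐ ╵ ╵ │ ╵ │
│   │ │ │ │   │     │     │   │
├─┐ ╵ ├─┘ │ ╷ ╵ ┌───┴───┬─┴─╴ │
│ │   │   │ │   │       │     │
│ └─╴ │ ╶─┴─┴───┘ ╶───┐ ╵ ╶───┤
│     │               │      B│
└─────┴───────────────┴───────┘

Finding the shortest path through the maze:
Path length: 42 steps
Directions: right → right → right → right → down → down → left → up → left → left → down → down → down → right → up → right → down → down → down → down → down → down → right → down → down → down → down → left → down → right → right → right → right → right → up → right → right → right → down → right → right → right

Solution:

┌───────────┬─┬─────────┬─────┐
│A x x x x  │ │         │     │
│ ┌─────┐ ╷ │ ╵ ┌─────╴ │ ┌─┐ │
│ │x x x│x│ │   │       │ │ │ │
│ │ ┌─╴ ╵ │ └─┬─┘ ╷ ┌───┘ │ ╵ │
│ │x│  x x│   │   │ │     │   │
│ │ ├───┬─┴─┐ │ ┌─┴─┤ ┌───┘ ┌─┤
│ │x│x x│   │ │ │   │ │     │ │
│ │ ╵ ╷ ├─╴ │ │ ╵ ╷ │ └─┐ ┌─┘ │
│ │x x│x│   │ │   │ │   │ │   │
│ ├───┤ │ ┌─┘ ├───┤ └─┐ │ ╵ ╷ │
│ │   │x│ │   │   │   │ │   │ │
│ │ ╶─┤ │ │ ╶─┘ ╷ ╵ ╷ │ └───┤ │
│ │   │x│ │     │   │ │     │ │
│ │ ╷ │ │ └───┬─┴───┤ ├─────┘ │
│ │ │ │x│     │     │ │       │
│ └─┤ │ │ ╶─┐ └─╴ ┌─┘ │ ╶─┬───┤
│   │ │x│   │     │   │   │   │
├─┐ ╵ │ └─┐ ├───╴ │ ╶─┴─┐ └─┐ │
│ │   │x x│ │     │     │   │ │
│ ├─╴ ├─┐ │ │ ┌───┴───┐ ├─┐ │ │
│ │   │ │x│ │ │       │ │ │ │ │
│ ╵ ┌─┘ │ │ │ │ ╶─┐ ╶─┤ │ │ │ │
│   │   │x│ │ │   │   │ │ │ │ │
│ ╶─┤ ╷ │ │ └─┼─╴ └─┐ ╵ ╵ │ ╵ │
│   │ │ │x│   │     │     │   │
├─┐ ╵ ├─┘ │ ╷ ╵ ┌───┴───┬─┴─╴ │
│ │   │x x│ │   │x x x x│     │
│ └─╴ │ ╶─┴─┴───┘ ╶───┐ ╵ ╶───┤
│     │x x x x x x    │x x x B│
└─────┴───────────────┴───────┘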